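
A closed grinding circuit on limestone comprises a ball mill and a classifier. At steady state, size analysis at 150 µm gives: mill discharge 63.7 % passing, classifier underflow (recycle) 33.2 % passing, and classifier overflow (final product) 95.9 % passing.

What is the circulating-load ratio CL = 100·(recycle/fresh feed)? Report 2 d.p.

CL = 105.57 %

Balance %-passing 150 µm (r = R/F):
Fd + Rd = Ru + Fo ⇒ R/F = (o−d)/(d−u)
r = (95.9 − 63.7)/(63.7 − 33.2) = 32.2/30.5 = 1.0557
CL = 100·r = 105.57 %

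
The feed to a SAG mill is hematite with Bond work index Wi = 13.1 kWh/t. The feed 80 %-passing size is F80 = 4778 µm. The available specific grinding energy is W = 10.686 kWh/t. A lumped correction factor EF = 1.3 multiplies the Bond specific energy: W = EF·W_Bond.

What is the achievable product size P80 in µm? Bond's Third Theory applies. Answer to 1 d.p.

P80 = 167.7 µm

W = 10 Wi (1/√P80 − 1/√F80)  [Bond]
W_Bond = W / EF = 10.686 / 1.3 = 8.2200 kWh/t
P80^-0.5 = F80^-0.5 + W_Bond/(10 Wi)
  = 8.2200/(10·13.1) + 1/√4778 = 0.062748 + 0.014467 = 0.077215
P80 = (1/0.077215)² = 12.9508² = 167.72 µm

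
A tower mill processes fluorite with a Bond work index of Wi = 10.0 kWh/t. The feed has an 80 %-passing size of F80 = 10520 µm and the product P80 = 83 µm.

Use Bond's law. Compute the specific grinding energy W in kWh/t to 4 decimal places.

W_Bond = 10·Wi·(1/√P₈₀ − 1/√F₈₀)
1/√83 = 0.109764;  1/√10520 = 0.009750
W = 10·10.0·(0.109764 − 0.009750) = 10.0015 kWh/t

W = 10.0015 kWh/t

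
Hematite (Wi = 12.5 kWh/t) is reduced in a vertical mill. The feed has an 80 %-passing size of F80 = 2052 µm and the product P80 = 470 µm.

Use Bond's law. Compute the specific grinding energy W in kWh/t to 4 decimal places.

W = 3.0064 kWh/t

W_Bond = 10·Wi·(1/√P₈₀ − 1/√F₈₀)
1/√470 = 0.046127;  1/√2052 = 0.022076
W = 10·12.5·(0.046127 − 0.022076) = 3.0064 kWh/t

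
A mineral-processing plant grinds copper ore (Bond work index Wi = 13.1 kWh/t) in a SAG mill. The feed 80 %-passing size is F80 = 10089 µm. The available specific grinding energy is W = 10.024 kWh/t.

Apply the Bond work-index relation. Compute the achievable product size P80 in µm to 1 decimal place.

W_Bond = 10·Wi·(1/√P₈₀ − 1/√F₈₀)
⇒ 1/√P80 = W/(10 Wi) + 1/√F80
  = 10.0240/(10·13.1) + 1/√10089 = 0.076519 + 0.009956 = 0.086475
P80 = (1/0.086475)² = 11.5641² = 133.73 µm

P80 = 133.7 µm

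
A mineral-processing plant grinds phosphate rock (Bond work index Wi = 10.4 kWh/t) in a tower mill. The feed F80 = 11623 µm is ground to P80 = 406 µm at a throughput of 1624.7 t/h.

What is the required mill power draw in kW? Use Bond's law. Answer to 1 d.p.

W = 10·Wi·[P80^(−½) − F80^(−½)]
W = 10·10.4·(1/√406 − 1/√11623) = 10·10.4·(0.040354) = 4.1968 kWh/t
Mill draw = 4.1968 × 1624.7 = 6818.5 kW

P = 6818.5 kW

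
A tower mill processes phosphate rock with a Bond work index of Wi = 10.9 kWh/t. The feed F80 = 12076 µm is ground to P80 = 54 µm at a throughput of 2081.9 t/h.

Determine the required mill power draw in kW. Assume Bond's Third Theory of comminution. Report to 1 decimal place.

P = 28815.8 kW

Bond: W = 10·Wi·(1/√P80 − 1/√F80)
W = 10·10.9·(1/√54 − 1/√12076) = 10·10.9·(0.126983) = 13.8411 kWh/t
P_mill = W·ṁ = 13.8411·2081.9 = 28815.8 kW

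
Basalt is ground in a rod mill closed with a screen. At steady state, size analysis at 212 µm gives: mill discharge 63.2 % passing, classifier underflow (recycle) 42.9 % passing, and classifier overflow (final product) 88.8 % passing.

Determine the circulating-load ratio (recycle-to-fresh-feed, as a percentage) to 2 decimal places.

Two-product formula at 212 µm:
d + r·d = r·u + o → r(d−u) = o−d
r = (88.8 − 63.2)/(63.2 − 42.9) = 25.6/20.3 = 1.2611
CL = 100·r = 126.11 %

CL = 126.11 %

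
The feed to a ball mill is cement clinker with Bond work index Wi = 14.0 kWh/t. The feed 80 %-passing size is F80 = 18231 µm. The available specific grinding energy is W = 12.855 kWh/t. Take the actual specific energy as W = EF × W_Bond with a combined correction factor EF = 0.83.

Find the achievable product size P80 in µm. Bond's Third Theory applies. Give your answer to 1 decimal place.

W = 10 Wi (P80^-0.5 − F80^-0.5)
W_Bond = W / EF = 12.855 / 0.83 = 15.4880 kWh/t
⇒ 1/√P80 = W_Bond/(10·Wi) + 1/√F80
  = 15.4880/(10·14.0) + 1/√18231 = 0.110628 + 0.007406 = 0.118034
P80 = (1/0.118034)² = 8.4721² = 71.78 µm

P80 = 71.8 µm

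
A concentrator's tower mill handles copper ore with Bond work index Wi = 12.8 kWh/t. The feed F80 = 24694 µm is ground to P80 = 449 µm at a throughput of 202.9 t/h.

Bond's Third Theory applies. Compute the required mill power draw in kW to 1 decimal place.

W = 10·Wi·(P80^(-½) − F80^(-½))
W = 10·12.8·(1/√449 − 1/√24694) = 10·12.8·(0.040829) = 5.2262 kWh/t
P = W·T = 5.2262·202.9 = 1060.4 kW

P = 1060.4 kW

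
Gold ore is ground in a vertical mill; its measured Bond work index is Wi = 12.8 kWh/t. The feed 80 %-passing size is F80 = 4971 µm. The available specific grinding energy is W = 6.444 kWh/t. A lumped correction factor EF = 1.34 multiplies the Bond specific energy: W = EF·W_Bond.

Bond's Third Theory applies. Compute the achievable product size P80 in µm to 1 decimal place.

P80 = 373.4 µm

W = 10·Wi·(P80^(-½) − F80^(-½))
W_Bond = W / EF = 6.444 / 1.34 = 4.8090 kWh/t
1/√P80 = 1/√F80 + W_Bond/(10·Wi)
  = 4.8090/(10·12.8) + 1/√4971 = 0.037570 + 0.014183 = 0.051753
P80 = (1/0.051753)² = 19.3224² = 373.36 µm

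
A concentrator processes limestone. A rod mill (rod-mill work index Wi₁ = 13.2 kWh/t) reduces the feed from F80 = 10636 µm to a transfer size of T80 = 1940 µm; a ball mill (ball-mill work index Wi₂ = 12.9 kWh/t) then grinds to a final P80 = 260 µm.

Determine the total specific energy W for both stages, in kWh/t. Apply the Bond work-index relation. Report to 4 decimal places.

Bond:  W = 10 Wi (1/√P − 1/√F)
Stage 1 (10636→1940 µm, Wi₁=13.2): W₁ = 10·13.2·(0.022704 − 0.009696) = 1.7170 kWh/t
Stage 2 (1940→260 µm, Wi₂=12.9): W₂ = 10·12.9·(0.062017 − 0.022704) = 5.0714 kWh/t
W = W₁ + W₂ = 1.7170 + 5.0714 = 6.7884 kWh/t

W = 6.7884 kWh/t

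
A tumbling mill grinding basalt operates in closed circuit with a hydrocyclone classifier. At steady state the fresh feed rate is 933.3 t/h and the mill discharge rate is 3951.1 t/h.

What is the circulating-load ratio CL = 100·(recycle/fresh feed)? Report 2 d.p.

CL = 323.35 %

Discharge = new feed + return, hence
R = M − F = 3951.1 − 933.3 = 3017.8 t/h
CL = 100·R/F = 100·3017.8/933.3 = 323.35 %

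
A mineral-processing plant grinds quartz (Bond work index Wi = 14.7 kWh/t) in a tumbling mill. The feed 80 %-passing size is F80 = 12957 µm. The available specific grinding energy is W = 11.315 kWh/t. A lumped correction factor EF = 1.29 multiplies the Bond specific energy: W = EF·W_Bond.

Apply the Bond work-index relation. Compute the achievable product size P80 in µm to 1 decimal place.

P80 = 213.4 µm

W = 10 Wi (P80^-0.5 − F80^-0.5)
W_Bond = W / EF = 11.315 / 1.29 = 8.7713 kWh/t
P80^-0.5 = F80^-0.5 + W_Bond/(10 Wi)
  = 8.7713/(10·14.7) + 1/√12957 = 0.059669 + 0.008785 = 0.068454
P80 = (1/0.068454)² = 14.6084² = 213.40 µm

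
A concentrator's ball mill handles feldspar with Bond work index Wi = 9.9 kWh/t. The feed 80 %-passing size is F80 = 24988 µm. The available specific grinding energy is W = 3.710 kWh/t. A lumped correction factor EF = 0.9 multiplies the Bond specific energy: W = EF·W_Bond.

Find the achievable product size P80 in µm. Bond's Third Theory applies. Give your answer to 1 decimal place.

W = 10 Wi / √P80 − 10 Wi / √F80
W_Bond = W / EF = 3.710 / 0.9 = 4.1222 kWh/t
⇒ 1/√P80 = W_Bond/(10 Wi) + 1/√F80
  = 4.1222/(10·9.9) + 1/√24988 = 0.041639 + 0.006326 = 0.047965
P80 = (1/0.047965)² = 20.8487² = 434.67 µm

P80 = 434.7 µm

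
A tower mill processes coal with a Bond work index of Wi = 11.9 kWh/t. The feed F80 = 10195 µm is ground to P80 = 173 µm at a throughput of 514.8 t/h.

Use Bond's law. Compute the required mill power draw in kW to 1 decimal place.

W_Bond = 10·Wi·(1/√P₈₀ − 1/√F₈₀)
W = 10·11.9·(1/√173 − 1/√10195) = 10·11.9·(0.066125) = 7.8688 kWh/t
P_mill = W·ṁ = 7.8688·514.8 = 4050.9 kW

P = 4050.9 kW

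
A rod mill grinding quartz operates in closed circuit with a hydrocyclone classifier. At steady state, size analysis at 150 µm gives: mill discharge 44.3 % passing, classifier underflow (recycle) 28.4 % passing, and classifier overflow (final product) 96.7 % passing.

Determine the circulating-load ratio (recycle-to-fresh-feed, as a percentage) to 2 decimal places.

Balance %-passing 150 µm (r = R/F):
d + r·d = r·u + o → r(d−u) = o−d
r = (96.7 − 44.3)/(44.3 − 28.4) = 52.4/15.9 = 3.2956
CL = 100·r = 329.56 %

CL = 329.56 %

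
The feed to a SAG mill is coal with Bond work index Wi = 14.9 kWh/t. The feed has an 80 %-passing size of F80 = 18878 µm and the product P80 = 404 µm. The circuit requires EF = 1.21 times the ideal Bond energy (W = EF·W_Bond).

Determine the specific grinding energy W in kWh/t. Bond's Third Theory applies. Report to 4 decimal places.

W = 7.6576 kWh/t

W = 10 Wi / √P80 − 10 Wi / √F80
1/√404 = 0.049752;  1/√18878 = 0.007278
W = 10·14.9·(0.049752 − 0.007278) = 6.3286 kWh/t
Apply correction: 6.3286 × 1.21 = 7.6576 kWh/t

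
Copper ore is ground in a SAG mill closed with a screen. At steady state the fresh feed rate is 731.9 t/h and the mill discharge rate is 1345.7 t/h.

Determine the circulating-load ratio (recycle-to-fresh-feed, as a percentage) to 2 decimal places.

Discharge = new feed + return, hence
R = M − F = 1345.7 − 731.9 = 613.8 t/h
CL = 100·R/F = 100·613.8/731.9 = 83.86 %

CL = 83.86 %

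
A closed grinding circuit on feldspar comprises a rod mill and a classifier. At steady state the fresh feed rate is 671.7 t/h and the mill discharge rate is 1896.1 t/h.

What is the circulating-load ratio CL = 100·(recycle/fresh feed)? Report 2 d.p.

CL = 182.28 %

Mill node: discharge = fresh + recycle.
R = M − F = 1896.1 − 671.7 = 1224.4 t/h
CL = 100·R/F = 100·1224.4/671.7 = 182.28 %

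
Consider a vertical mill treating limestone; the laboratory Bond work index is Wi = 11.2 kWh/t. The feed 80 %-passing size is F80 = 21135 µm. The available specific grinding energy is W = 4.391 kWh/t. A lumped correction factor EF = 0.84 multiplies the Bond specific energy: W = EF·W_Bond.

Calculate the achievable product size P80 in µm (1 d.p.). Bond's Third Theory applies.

W = 10 Wi (P80^-0.5 − F80^-0.5)
W_Bond = W / EF = 4.391 / 0.84 = 5.2274 kWh/t
1/√P80 = 1/√F80 + W_Bond/(10·Wi)
  = 5.2274/(10·11.2) + 1/√21135 = 0.046673 + 0.006879 = 0.053552
P80 = (1/0.053552)² = 18.6736² = 348.70 µm

P80 = 348.7 µm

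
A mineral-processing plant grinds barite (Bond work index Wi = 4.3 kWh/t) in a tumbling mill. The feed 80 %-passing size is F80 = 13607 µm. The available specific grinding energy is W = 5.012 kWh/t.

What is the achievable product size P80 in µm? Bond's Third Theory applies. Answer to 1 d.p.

P80 = 63.9 µm

W_Bond = 10·Wi·(1/√P₈₀ − 1/√F₈₀)
P80^(−½) = W/(10 Wi) + F80^(−½)
  = 5.0120/(10·4.3) + 1/√13607 = 0.116558 + 0.008573 = 0.125131
P80 = (1/0.125131)² = 7.9916² = 63.87 µm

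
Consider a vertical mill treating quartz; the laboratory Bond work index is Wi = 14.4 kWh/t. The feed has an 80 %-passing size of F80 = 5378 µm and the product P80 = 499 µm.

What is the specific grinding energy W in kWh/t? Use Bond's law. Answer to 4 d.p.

Bond:  W = 10 Wi (1/√P − 1/√F)
1/√499 = 0.044766;  1/√5378 = 0.013636
W = 10·14.4·(0.044766 − 0.013636) = 4.4827 kWh/t

W = 4.4827 kWh/t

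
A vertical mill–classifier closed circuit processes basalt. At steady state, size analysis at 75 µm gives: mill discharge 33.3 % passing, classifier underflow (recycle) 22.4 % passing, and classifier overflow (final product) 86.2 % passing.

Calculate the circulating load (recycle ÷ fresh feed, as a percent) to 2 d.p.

Two-product formula at 75 µm:
d + r·d = r·u + o → r(d−u) = o−d
r = (86.2 − 33.3)/(33.3 − 22.4) = 52.9/10.9 = 4.8532
CL = 100·r = 485.32 %

CL = 485.32 %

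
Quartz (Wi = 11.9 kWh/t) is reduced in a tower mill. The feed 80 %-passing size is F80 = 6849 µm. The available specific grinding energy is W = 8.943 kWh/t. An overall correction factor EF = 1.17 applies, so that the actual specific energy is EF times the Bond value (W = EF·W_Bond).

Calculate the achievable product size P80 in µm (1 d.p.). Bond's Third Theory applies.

Bond: W = 10·Wi·(1/√P80 − 1/√F80)
W_Bond = W / EF = 8.943 / 1.17 = 7.6436 kWh/t
P80^(−½) = W_Bond/(10 Wi) + F80^(−½)
  = 7.6436/(10·11.9) + 1/√6849 = 0.064232 + 0.012083 = 0.076315
P80 = (1/0.076315)² = 13.1036² = 171.70 µm

P80 = 171.7 µm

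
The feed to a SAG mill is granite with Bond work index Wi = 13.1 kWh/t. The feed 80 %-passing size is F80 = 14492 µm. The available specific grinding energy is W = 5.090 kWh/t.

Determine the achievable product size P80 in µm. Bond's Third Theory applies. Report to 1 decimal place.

P80 = 449.6 µm

Bond:  W = 10 Wi (1/√P − 1/√F)
P80^(−½) = W/(10 Wi) + F80^(−½)
  = 5.0900/(10·13.1) + 1/√14492 = 0.038855 + 0.008307 = 0.047162
P80 = (1/0.047162)² = 21.2036² = 449.59 µm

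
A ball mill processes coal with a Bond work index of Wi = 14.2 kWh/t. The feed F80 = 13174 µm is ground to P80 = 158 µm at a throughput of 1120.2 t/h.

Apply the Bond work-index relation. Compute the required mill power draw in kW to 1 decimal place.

W = 10 Wi (P80^-0.5 − F80^-0.5)
W = 10·14.2·(1/√158 − 1/√13174) = 10·14.2·(0.070843) = 10.0597 kWh/t
Mill draw = 10.0597 × 1120.2 = 11268.9 kW

P = 11268.9 kW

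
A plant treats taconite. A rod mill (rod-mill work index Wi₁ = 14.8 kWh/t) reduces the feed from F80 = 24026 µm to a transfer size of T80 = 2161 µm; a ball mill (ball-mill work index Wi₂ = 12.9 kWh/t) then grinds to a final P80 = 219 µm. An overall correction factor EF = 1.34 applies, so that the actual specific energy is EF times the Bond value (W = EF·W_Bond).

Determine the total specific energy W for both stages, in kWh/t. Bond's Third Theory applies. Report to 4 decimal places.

W = 10.9490 kWh/t

W = 10 Wi (P80^-0.5 − F80^-0.5)
Stage 1 (24026→2161 µm, Wi₁=14.8): W₁ = 10·14.8·(0.021512 − 0.006451) = 2.2289 kWh/t
Stage 2 (2161→219 µm, Wi₂=12.9): W₂ = 10·12.9·(0.067574 − 0.021512) = 5.9420 kWh/t
W = W₁ + W₂ = 2.2289 + 5.9420 = 8.1709 kWh/t
Corrected W = EF·W_Bond = 1.34·8.1709 = 10.9490 kWh/t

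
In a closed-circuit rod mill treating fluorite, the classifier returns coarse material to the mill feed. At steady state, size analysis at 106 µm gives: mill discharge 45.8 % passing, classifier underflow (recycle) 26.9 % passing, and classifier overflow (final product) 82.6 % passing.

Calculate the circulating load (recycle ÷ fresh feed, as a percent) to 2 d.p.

CL = 194.71 %

Balance %-passing 106 µm (r = R/F):
d + r·d = r·u + o → r(d−u) = o−d
r = (82.6 − 45.8)/(45.8 − 26.9) = 36.8/18.9 = 1.9471
CL = 100·r = 194.71 %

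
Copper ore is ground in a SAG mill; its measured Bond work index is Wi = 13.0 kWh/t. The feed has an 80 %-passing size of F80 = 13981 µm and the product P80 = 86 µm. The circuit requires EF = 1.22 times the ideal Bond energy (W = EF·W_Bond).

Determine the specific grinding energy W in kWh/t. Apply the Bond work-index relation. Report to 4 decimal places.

W = 10 Wi / √P80 − 10 Wi / √F80
1/√86 = 0.107833;  1/√13981 = 0.008457
W = 10·13.0·(0.107833 − 0.008457) = 12.9188 kWh/t
Apply correction: 12.9188 × 1.22 = 15.7610 kWh/t

W = 15.7610 kWh/t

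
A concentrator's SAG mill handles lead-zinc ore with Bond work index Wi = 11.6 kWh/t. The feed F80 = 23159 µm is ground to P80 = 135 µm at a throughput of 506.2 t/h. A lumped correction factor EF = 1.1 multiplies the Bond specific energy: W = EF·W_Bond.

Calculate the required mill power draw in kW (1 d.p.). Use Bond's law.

P = 5134.7 kW

W = 10 Wi (P80^-0.5 − F80^-0.5)
W = 10·11.6·(1/√135 − 1/√23159) = 10·11.6·(0.079495) = 9.2214 kWh/t
Corrected W = EF·W_Bond = 1.1·9.2214 = 10.1436 kWh/t
P_mill = W·ṁ = 10.1436·506.2 = 5134.7 kW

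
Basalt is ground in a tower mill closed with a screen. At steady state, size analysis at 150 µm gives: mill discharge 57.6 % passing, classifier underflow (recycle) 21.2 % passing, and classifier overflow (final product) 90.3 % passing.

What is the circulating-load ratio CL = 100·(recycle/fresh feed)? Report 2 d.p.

CL = 89.84 %

Two-product formula at 150 µm:
r = (o − d)/(d − u)
r = (90.3 − 57.6)/(57.6 − 21.2) = 32.7/36.4 = 0.8984
CL = 100·r = 89.84 %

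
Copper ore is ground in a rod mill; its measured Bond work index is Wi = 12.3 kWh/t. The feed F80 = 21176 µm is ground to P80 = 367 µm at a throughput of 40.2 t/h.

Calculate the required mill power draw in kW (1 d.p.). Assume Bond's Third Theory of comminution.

P = 224.1 kW

W = 10 Wi (P80^-0.5 − F80^-0.5)
W = 10·12.3·(1/√367 − 1/√21176) = 10·12.3·(0.045328) = 5.5753 kWh/t
P = W·T = 5.5753·40.2 = 224.1 kW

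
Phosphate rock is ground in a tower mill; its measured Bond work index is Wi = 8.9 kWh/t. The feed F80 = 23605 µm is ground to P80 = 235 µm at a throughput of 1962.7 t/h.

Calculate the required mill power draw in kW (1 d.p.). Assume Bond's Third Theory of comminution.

W_Bond = 10·Wi·(1/√P₈₀ − 1/√F₈₀)
W = 10·8.9·(1/√235 − 1/√23605) = 10·8.9·(0.058724) = 5.2264 kWh/t
P_mill = W·ṁ = 5.2264·1962.7 = 10257.9 kW

P = 10257.9 kW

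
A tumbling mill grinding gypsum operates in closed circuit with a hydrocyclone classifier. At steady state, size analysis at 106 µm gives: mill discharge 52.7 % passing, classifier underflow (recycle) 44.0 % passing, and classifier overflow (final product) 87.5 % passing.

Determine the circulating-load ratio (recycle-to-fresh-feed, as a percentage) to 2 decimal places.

Classifier node, passing 106 µm:
(1+r)d = ru + o → r = (o−d)/(d−u)
r = (87.5 − 52.7)/(52.7 − 44.0) = 34.8/8.7 = 4.0000
CL = 100·r = 400.00 %

CL = 400.00 %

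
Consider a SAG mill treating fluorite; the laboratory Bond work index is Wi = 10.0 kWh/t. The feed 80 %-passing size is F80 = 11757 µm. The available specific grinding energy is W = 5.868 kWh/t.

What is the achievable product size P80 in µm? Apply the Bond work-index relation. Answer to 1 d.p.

P80 = 216.9 µm

W = 10 Wi (P80^-0.5 − F80^-0.5)
P80^-0.5 = F80^-0.5 + W/(10 Wi)
  = 5.8680/(10·10.0) + 1/√11757 = 0.058680 + 0.009223 = 0.067903
P80 = (1/0.067903)² = 14.7270² = 216.88 µm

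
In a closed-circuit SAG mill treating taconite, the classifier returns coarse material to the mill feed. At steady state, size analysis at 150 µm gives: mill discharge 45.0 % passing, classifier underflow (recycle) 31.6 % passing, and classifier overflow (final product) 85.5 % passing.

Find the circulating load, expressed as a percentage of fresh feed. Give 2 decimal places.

CL = 302.24 %

Mass balance on the −150 µm fraction:
d + r·d = r·u + o → r(d−u) = o−d
r = (85.5 − 45.0)/(45.0 − 31.6) = 40.5/13.4 = 3.0224
CL = 100·r = 302.24 %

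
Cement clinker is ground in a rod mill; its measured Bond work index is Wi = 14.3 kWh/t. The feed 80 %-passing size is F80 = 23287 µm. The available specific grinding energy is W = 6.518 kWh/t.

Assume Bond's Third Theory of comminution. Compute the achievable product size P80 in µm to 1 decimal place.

P80 = 367.9 µm

W = 10 Wi (P80^-0.5 − F80^-0.5)
⇒ 1/√P80 = W/(10 Wi) + 1/√F80
  = 6.5180/(10·14.3) + 1/√23287 = 0.045580 + 0.006553 = 0.052133
P80 = (1/0.052133)² = 19.1815² = 367.93 µm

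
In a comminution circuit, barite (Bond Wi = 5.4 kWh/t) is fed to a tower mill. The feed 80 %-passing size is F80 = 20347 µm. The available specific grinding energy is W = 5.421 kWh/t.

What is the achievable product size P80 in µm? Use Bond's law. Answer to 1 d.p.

W = 10 Wi (1/√P80 − 1/√F80)  [Bond]
⇒ 1/√P80 = W/(10·Wi) + 1/√F80
  = 5.4210/(10·5.4) + 1/√20347 = 0.100389 + 0.007011 = 0.107399
P80 = (1/0.107399)² = 9.3110² = 86.70 µm

P80 = 86.7 µm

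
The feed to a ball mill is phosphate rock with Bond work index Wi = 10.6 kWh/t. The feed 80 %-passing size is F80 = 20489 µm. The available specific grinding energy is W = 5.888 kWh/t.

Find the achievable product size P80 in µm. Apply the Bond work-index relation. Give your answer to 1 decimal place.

P80 = 255.7 µm

W = 10·Wi·[P80^(−½) − F80^(−½)]
⇒ 1/√P80 = W/(10·Wi) + 1/√F80
  = 5.8880/(10·10.6) + 1/√20489 = 0.055547 + 0.006986 = 0.062533
P80 = (1/0.062533)² = 15.9915² = 255.73 µm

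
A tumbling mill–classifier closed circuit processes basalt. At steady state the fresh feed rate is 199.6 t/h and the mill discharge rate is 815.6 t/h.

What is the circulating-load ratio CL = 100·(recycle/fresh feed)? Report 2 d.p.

Mill node: discharge = fresh + recycle.
R = M − F = 815.6 − 199.6 = 616.0 t/h
CL = 100·R/F = 100·616.0/199.6 = 308.62 %

CL = 308.62 %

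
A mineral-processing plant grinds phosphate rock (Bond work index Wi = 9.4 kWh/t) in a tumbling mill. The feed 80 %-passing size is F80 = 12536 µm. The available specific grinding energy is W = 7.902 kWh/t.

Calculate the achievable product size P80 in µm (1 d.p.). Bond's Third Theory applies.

W = 10 Wi (1/√P80 − 1/√F80)  [Bond]
⇒ 1/√P80 = W/(10·Wi) + 1/√F80
  = 7.9020/(10·9.4) + 1/√12536 = 0.084064 + 0.008931 = 0.092995
P80 = (1/0.092995)² = 10.7532² = 115.63 µm

P80 = 115.6 µm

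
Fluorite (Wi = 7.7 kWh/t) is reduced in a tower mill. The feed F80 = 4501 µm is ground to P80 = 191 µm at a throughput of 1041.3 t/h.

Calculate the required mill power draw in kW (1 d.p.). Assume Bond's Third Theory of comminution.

P = 4606.5 kW

W = 10 Wi (P80^-0.5 − F80^-0.5)
W = 10·7.7·(1/√191 − 1/√4501) = 10·7.7·(0.057452) = 4.4238 kWh/t
Power = W × throughput = 4.4238 kWh/t × 1041.3 t/h = 4606.5 kW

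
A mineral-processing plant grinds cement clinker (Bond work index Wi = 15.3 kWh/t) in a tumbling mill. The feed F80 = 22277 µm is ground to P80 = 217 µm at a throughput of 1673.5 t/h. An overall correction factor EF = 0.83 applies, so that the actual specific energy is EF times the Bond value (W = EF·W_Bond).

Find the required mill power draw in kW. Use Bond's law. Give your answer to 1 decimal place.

P = 13002.8 kW

W = 10·Wi·[P80^(−½) − F80^(−½)]
W = 10·15.3·(1/√217 − 1/√22277) = 10·15.3·(0.061184) = 9.3612 kWh/t
Apply correction: 9.3612 × 0.83 = 7.7698 kWh/t
P_mill = W·ṁ = 7.7698·1673.5 = 13002.8 kW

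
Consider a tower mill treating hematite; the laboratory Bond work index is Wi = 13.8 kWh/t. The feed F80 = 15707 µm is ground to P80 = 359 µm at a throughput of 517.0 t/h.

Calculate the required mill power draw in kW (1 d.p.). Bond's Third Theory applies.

P = 3196.2 kW

W = 10·Wi·(P80^(-½) − F80^(-½))
W = 10·13.8·(1/√359 − 1/√15707) = 10·13.8·(0.044799) = 6.1822 kWh/t
P = W·T = 6.1822·517.0 = 3196.2 kW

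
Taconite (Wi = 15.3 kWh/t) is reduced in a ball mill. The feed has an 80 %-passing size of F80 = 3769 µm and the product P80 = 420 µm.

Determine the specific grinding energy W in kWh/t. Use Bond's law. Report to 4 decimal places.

W = 4.9735 kWh/t

W = 10·Wi·(P80^(-½) − F80^(-½))
1/√420 = 0.048795;  1/√3769 = 0.016289
W = 10·15.3·(0.048795 − 0.016289) = 4.9735 kWh/t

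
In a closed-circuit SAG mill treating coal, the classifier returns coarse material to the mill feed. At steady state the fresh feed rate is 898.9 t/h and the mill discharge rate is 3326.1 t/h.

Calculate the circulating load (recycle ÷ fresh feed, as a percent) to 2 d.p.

Steady state: M = F + R.
R = M − F = 3326.1 − 898.9 = 2427.2 t/h
CL = 100·R/F = 100·2427.2/898.9 = 270.02 %

CL = 270.02 %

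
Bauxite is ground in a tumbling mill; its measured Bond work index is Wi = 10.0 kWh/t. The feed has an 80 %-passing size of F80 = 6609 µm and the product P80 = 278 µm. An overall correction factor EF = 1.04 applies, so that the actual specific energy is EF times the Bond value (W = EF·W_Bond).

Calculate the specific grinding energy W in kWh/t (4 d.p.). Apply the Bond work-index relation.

W = 4.9582 kWh/t

W = 10 Wi / √P80 − 10 Wi / √F80
1/√278 = 0.059976;  1/√6609 = 0.012301
W = 10·10.0·(0.059976 − 0.012301) = 4.7675 kWh/t
With EF = 1.04: W = 4.7675·1.04 = 4.9582 kWh/t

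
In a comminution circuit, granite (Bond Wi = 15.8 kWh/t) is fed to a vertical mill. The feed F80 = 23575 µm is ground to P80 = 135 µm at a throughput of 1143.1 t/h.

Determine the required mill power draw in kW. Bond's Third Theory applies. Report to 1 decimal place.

P = 14368.1 kW

W = 10 Wi (P80^-0.5 − F80^-0.5)
W = 10·15.8·(1/√135 − 1/√23575) = 10·15.8·(0.079553) = 12.5694 kWh/t
Power = W × throughput = 12.5694 kWh/t × 1143.1 t/h = 14368.1 kW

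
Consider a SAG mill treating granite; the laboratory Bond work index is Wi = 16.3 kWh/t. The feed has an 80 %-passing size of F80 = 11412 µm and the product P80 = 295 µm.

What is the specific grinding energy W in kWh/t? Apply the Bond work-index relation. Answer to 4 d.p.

W = 7.9644 kWh/t

Bond: W = 10·Wi·(1/√P80 − 1/√F80)
1/√295 = 0.058222;  1/√11412 = 0.009361
W = 10·16.3·(0.058222 − 0.009361) = 7.9644 kWh/t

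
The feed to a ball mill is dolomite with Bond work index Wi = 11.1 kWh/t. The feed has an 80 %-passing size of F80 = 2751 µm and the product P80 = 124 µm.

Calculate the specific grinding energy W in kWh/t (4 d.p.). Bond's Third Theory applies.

W_Bond = 10·Wi·(1/√P₈₀ − 1/√F₈₀)
1/√124 = 0.089803;  1/√2751 = 0.019066
W = 10·11.1·(0.089803 − 0.019066) = 7.8518 kWh/t

W = 7.8518 kWh/t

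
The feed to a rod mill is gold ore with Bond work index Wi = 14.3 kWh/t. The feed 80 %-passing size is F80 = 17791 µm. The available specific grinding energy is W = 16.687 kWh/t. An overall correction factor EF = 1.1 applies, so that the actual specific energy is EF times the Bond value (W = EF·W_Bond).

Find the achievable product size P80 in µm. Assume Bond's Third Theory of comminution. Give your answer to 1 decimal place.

P80 = 77.5 µm

W = 10 Wi (P80^-0.5 − F80^-0.5)
W_Bond = W / EF = 16.687 / 1.1 = 15.1700 kWh/t
⇒ 1/√P80 = W_Bond/(10·Wi) + 1/√F80
  = 15.1700/(10·14.3) + 1/√17791 = 0.106084 + 0.007497 = 0.113581
P80 = (1/0.113581)² = 8.8043² = 77.52 µm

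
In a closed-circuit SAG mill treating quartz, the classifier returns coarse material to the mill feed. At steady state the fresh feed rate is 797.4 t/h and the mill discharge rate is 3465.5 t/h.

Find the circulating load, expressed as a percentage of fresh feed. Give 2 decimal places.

Steady state: M = F + R.
R = M − F = 3465.5 − 797.4 = 2668.1 t/h
CL = 100·R/F = 100·2668.1/797.4 = 334.60 %

CL = 334.60 %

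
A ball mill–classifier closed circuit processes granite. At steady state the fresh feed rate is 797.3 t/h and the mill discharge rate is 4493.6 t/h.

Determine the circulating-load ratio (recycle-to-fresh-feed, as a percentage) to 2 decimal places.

Mill node: discharge = fresh + recycle.
R = M − F = 4493.6 − 797.3 = 3696.3 t/h
CL = 100·R/F = 100·3696.3/797.3 = 463.60 %

CL = 463.60 %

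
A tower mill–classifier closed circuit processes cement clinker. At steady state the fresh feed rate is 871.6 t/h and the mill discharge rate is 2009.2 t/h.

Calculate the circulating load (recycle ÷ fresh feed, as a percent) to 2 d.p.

CL = 130.52 %

M = F + R at steady state, so:
R = M − F = 2009.2 − 871.6 = 1137.6 t/h
CL = 100·R/F = 100·1137.6/871.6 = 130.52 %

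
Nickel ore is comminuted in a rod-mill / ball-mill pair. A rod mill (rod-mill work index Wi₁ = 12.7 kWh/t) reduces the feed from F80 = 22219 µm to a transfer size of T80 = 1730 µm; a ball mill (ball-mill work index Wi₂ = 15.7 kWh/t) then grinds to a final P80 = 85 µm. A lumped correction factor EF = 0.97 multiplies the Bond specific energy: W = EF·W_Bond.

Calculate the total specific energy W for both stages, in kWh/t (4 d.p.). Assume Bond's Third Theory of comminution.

W = 10 Wi (P80^-0.5 − F80^-0.5)
Stage 1 (22219→1730 µm, Wi₁=12.7): W₁ = 10·12.7·(0.024042 − 0.006709) = 2.2014 kWh/t
Stage 2 (1730→85 µm, Wi₂=15.7): W₂ = 10·15.7·(0.108465 − 0.024042) = 13.2544 kWh/t
W = W₁ + W₂ = 2.2014 + 13.2544 = 15.4558 kWh/t
W_actual = 0.97 × 15.4558 = 14.9921 kWh/t

W = 14.9921 kWh/t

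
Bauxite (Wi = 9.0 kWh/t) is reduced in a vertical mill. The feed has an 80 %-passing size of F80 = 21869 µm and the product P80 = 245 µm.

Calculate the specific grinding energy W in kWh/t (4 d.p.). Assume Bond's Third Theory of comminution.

W_Bond = 10·Wi·(1/√P₈₀ − 1/√F₈₀)
1/√245 = 0.063888;  1/√21869 = 0.006762
W = 10·9.0·(0.063888 − 0.006762) = 5.1413 kWh/t

W = 5.1413 kWh/t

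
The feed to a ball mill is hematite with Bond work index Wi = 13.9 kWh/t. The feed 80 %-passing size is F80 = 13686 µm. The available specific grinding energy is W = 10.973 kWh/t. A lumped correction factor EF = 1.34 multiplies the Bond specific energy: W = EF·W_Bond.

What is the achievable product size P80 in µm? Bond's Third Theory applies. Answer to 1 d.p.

P80 = 219.7 µm

Bond:  W = 10 Wi (1/√P − 1/√F)
W_Bond = W / EF = 10.973 / 1.34 = 8.1888 kWh/t
⇒ 1/√P80 = W_Bond/(10·Wi) + 1/√F80
  = 8.1888/(10·13.9) + 1/√13686 = 0.058912 + 0.008548 = 0.067460
P80 = (1/0.067460)² = 14.8236² = 219.74 µm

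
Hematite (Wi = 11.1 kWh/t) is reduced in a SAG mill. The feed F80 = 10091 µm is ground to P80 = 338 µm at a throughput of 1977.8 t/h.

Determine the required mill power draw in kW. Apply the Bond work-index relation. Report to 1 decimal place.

W = 10·Wi·(P80^(-½) − F80^(-½))
W = 10·11.1·(1/√338 − 1/√10091) = 10·11.1·(0.044438) = 4.9326 kWh/t
P = W·T = 4.9326·1977.8 = 9755.7 kW

P = 9755.7 kW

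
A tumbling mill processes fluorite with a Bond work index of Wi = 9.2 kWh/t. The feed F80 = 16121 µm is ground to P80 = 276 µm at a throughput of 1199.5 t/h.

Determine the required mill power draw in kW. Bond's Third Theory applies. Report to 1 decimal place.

P = 5773.4 kW

W_Bond = 10·Wi·(1/√P₈₀ − 1/√F₈₀)
W = 10·9.2·(1/√276 − 1/√16121) = 10·9.2·(0.052317) = 4.8132 kWh/t
P_mill = W·ṁ = 4.8132·1199.5 = 5773.4 kW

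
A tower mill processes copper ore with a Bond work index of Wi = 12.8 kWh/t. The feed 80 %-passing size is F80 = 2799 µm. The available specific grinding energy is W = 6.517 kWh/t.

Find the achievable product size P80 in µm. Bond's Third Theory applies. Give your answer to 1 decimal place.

Bond: W = 10·Wi·(1/√P80 − 1/√F80)
P80^-0.5 = F80^-0.5 + W/(10 Wi)
  = 6.5170/(10·12.8) + 1/√2799 = 0.050914 + 0.018902 = 0.069816
P80 = (1/0.069816)² = 14.3234² = 205.16 µm

P80 = 205.2 µm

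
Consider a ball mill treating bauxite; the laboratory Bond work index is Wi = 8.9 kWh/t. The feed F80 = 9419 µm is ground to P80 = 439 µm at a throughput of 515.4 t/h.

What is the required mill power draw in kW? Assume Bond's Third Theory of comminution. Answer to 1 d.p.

W_Bond = 10·Wi·(1/√P₈₀ − 1/√F₈₀)
W = 10·8.9·(1/√439 − 1/√9419) = 10·8.9·(0.037424) = 3.3307 kWh/t
P = W·T = 3.3307·515.4 = 1716.6 kW

P = 1716.6 kW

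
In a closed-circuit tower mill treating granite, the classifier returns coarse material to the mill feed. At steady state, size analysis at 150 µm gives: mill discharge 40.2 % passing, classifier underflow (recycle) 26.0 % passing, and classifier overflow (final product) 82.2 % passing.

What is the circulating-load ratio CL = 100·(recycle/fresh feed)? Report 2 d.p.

Mass balance on the −150 µm fraction:
(1+r)d = ru + o → r = (o−d)/(d−u)
r = (82.2 − 40.2)/(40.2 − 26.0) = 42.0/14.2 = 2.9577
CL = 100·r = 295.77 %

CL = 295.77 %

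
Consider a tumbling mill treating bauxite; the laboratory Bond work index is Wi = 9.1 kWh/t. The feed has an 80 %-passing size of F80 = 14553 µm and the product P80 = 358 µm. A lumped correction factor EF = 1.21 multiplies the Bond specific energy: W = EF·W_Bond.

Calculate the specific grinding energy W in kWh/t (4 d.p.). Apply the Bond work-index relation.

Bond:  W = 10 Wi (1/√P − 1/√F)
1/√358 = 0.052852;  1/√14553 = 0.008289
W = 10·9.1·(0.052852 − 0.008289) = 4.0552 kWh/t
Apply correction: 4.0552 × 1.21 = 4.9067 kWh/t

W = 4.9067 kWh/t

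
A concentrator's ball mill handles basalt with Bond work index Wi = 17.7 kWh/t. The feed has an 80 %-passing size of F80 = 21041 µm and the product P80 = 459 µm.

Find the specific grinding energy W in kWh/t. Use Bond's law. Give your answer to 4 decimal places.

W = 7.0414 kWh/t

W = 10 Wi (P80^-0.5 − F80^-0.5)
1/√459 = 0.046676;  1/√21041 = 0.006894
W = 10·17.7·(0.046676 − 0.006894) = 7.0414 kWh/t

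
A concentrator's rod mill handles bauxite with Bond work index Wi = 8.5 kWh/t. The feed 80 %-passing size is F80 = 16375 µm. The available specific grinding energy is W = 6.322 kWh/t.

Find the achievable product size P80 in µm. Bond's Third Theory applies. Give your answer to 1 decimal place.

P80 = 148.0 µm

Bond:  W = 10 Wi (1/√P − 1/√F)
1/√P80 = 1/√F80 + W/(10·Wi)
  = 6.3220/(10·8.5) + 1/√16375 = 0.074376 + 0.007815 = 0.082191
P80 = (1/0.082191)² = 12.1668² = 148.03 µm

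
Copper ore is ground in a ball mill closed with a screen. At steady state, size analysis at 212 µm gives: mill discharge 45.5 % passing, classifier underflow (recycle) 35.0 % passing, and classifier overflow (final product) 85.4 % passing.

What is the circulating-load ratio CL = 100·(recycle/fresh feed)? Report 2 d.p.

Balance %-passing 212 µm (r = R/F):
Fd + Rd = Ru + Fo ⇒ R/F = (o−d)/(d−u)
r = (85.4 − 45.5)/(45.5 − 35.0) = 39.9/10.5 = 3.8000
CL = 100·r = 380.00 %

CL = 380.00 %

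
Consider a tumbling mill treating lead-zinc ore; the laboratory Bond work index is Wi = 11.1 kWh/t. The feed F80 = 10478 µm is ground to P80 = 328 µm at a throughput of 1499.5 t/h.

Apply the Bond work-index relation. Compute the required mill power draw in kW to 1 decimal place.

W = 10·Wi·(P80^(-½) − F80^(-½))
W = 10·11.1·(1/√328 − 1/√10478) = 10·11.1·(0.045447) = 5.0446 kWh/t
P_mill = W·ṁ = 5.0446·1499.5 = 7564.3 kW

P = 7564.3 kW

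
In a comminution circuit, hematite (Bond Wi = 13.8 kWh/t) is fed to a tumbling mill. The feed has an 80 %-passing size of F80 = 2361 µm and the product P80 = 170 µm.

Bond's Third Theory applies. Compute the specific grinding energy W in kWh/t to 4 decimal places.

W = 7.7440 kWh/t

W = 10 Wi (P80^-0.5 − F80^-0.5)
1/√170 = 0.076696;  1/√2361 = 0.020580
W = 10·13.8·(0.076696 − 0.020580) = 7.7440 kWh/t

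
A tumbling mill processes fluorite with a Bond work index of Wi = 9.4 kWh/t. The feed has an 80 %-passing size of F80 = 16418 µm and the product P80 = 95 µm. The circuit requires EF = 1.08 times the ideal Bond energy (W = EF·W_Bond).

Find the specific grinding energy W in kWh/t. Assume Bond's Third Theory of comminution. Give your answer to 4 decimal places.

W = 10 Wi (P80^-0.5 − F80^-0.5)
1/√95 = 0.102598;  1/√16418 = 0.007804
W = 10·9.4·(0.102598 − 0.007804) = 8.9106 kWh/t
Apply correction: 8.9106 × 1.08 = 9.6234 kWh/t

W = 9.6234 kWh/t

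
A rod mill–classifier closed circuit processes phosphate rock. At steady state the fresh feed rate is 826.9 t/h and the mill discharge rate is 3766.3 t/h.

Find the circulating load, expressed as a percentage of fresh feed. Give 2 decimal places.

CL = 355.47 %

Mill node: discharge = fresh + recycle.
R = M − F = 3766.3 − 826.9 = 2939.4 t/h
CL = 100·R/F = 100·2939.4/826.9 = 355.47 %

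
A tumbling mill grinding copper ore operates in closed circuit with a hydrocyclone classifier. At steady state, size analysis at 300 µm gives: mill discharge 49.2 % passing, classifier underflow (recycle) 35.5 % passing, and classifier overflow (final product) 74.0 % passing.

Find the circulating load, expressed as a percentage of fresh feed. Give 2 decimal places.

CL = 181.02 %

Let r = R/F. Size balance at 300 µm:
r = (o − d)/(d − u)
r = (74.0 − 49.2)/(49.2 − 35.5) = 24.8/13.7 = 1.8102
CL = 100·r = 181.02 %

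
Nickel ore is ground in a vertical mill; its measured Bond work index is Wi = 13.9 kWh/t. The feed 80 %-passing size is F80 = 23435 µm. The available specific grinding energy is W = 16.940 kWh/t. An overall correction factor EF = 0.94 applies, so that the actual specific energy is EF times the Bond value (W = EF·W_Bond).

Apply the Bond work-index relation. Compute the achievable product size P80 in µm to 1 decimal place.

P80 = 53.9 µm

Bond:  W = 10 Wi (1/√P − 1/√F)
W_Bond = W / EF = 16.940 / 0.94 = 18.0213 kWh/t
⇒ 1/√P80 = W_Bond/(10·Wi) + 1/√F80
  = 18.0213/(10·13.9) + 1/√23435 = 0.129649 + 0.006532 = 0.136182
P80 = (1/0.136182)² = 7.3431² = 53.92 µm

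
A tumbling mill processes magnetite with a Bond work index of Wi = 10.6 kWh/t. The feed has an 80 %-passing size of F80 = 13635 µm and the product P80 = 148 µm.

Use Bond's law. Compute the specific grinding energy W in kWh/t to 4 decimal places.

W_Bond = 10·Wi·(1/√P₈₀ − 1/√F₈₀)
1/√148 = 0.082199;  1/√13635 = 0.008564
W = 10·10.6·(0.082199 − 0.008564) = 7.8054 kWh/t

W = 7.8054 kWh/t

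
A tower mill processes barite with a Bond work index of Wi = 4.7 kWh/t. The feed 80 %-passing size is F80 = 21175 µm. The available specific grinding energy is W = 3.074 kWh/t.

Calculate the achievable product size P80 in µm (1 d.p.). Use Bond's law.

W = 10 Wi / √P80 − 10 Wi / √F80
P80^-0.5 = F80^-0.5 + W/(10 Wi)
  = 3.0740/(10·4.7) + 1/√21175 = 0.065404 + 0.006872 = 0.072276
P80 = (1/0.072276)² = 13.8358² = 191.43 µm

P80 = 191.4 µm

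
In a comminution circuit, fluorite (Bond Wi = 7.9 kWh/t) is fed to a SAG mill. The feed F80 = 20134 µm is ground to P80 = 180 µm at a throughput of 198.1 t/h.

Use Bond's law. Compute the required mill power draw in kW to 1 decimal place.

P = 1056.2 kW

Bond:  W = 10 Wi (1/√P − 1/√F)
W = 10·7.9·(1/√180 − 1/√20134) = 10·7.9·(0.067488) = 5.3316 kWh/t
Power = W × throughput = 5.3316 kWh/t × 198.1 t/h = 1056.2 kW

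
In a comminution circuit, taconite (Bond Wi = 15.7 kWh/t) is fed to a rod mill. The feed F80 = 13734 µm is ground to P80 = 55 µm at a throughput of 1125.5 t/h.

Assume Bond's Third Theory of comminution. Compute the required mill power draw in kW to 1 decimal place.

P = 22318.9 kW

Bond:  W = 10 Wi (1/√P − 1/√F)
W = 10·15.7·(1/√55 − 1/√13734) = 10·15.7·(0.126307) = 19.8302 kWh/t
Mill draw = 19.8302 × 1125.5 = 22318.9 kW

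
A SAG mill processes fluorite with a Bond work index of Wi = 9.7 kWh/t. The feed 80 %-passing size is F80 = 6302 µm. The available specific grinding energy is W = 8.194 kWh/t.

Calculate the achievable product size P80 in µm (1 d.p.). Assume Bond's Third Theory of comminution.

P80 = 106.1 µm

Bond: W = 10·Wi·(1/√P80 − 1/√F80)
1/√P80 = 1/√F80 + W/(10·Wi)
  = 8.1940/(10·9.7) + 1/√6302 = 0.084474 + 0.012597 = 0.097071
P80 = (1/0.097071)² = 10.3017² = 106.13 µm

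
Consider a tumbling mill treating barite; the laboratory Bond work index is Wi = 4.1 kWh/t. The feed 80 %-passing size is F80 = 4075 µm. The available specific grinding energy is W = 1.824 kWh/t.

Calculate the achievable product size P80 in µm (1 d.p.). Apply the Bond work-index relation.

Bond: W = 10·Wi·(1/√P80 − 1/√F80)
⇒ 1/√P80 = W/(10 Wi) + 1/√F80
  = 1.8240/(10·4.1) + 1/√4075 = 0.044488 + 0.015665 = 0.060153
P80 = (1/0.060153)² = 16.6243² = 276.37 µm

P80 = 276.4 µm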